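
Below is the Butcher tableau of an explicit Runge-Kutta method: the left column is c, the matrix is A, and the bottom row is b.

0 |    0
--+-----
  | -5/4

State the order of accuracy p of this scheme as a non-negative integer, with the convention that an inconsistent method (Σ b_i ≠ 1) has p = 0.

b = (-5/4)
c = (0)
Σ b_i: (-5/4)·1 = -5/4 ≠ 1 ⇒ order 0.

0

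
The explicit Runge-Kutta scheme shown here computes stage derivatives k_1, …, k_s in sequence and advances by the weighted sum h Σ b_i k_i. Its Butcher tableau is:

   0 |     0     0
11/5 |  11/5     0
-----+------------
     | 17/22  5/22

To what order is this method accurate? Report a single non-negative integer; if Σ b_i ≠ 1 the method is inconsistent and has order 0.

b = (17/22, 5/22)
c = (0, 11/5)
Σ b_i: 17/22·1 + 5/22·1 = 1 ✓
b·c: 5/22·11/5 = 1/2 ✓; 2 stages ⇒ order 2.

2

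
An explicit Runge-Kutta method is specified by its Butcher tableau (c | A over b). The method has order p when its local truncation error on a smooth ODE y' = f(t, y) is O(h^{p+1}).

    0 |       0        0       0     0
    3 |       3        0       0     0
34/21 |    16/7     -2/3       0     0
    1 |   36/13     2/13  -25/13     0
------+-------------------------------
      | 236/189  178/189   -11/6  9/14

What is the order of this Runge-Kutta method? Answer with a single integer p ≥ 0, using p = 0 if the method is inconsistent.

b = (236/189, 178/189, -11/6, 9/14)
c = (0, 3, 34/21, 1)
Ac = (0, 0, -2, -724/273)
Σ b_i: 236/189·1 + 178/189·1 + (-11/6)·1 + 9/14·1 = 1 ✓
b·c: 178/189·3 + (-11/6)·34/21 + 9/14·1 = 1/2 ✓
b·c²: 178/189·9 + (-11/6)·1156/441 + 9/14·1 = 11413/2646 ≠ 1/3 ⇒ order 2.
b·Ac: (-11/6)·(-2) + 9/14·(-724/273) = 3749/1911 ≠ 1/6

2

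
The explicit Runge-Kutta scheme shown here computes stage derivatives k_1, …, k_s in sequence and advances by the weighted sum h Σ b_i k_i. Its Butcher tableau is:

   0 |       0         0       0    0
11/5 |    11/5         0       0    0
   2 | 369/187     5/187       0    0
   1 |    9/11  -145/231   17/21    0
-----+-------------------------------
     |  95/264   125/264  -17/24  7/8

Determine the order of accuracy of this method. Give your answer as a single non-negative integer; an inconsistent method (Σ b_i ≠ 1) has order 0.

4

b = (95/264, 125/264, -17/24, 7/8)
c = (0, 11/5, 2, 1)
Ac = (0, 0, 1/17, 5/21)
Σ b_i: 95/264·1 + 125/264·1 + (-17/24)·1 + 7/8·1 = 1 ✓
b·c: 125/264·11/5 + (-17/24)·2 + 7/8·1 = 1/2 ✓
b·c²: 125/264·121/25 + (-17/24)·4 + 7/8·1 = 1/3 ✓
b·Ac: (-17/24)·1/17 + 7/8·5/21 = 1/6 ✓
b·c³: 125/264·1331/125 + (-17/24)·8 + 7/8·1 = 1/4 ✓
b·(c∘Ac): (-17/24)·2/17 + 7/8·5/21 = 1/8 ✓
b·Ac²: (-17/24)·11/85 + 7/8·1/5 = 1/12 ✓
b·A²c: 7/8·1/21 = 1/24 ✓; 4 stages ⇒ order 4.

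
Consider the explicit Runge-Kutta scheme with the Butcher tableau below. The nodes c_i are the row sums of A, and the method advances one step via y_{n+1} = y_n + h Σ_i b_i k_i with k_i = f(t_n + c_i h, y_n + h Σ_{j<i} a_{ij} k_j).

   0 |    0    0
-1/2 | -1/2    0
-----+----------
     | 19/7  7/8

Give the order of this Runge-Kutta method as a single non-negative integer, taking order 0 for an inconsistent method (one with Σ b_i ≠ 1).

b = (19/7, 7/8)
c = (0, -1/2)
Σ b_i: 19/7·1 + 7/8·1 = 201/56 ≠ 1 ⇒ order 0.

0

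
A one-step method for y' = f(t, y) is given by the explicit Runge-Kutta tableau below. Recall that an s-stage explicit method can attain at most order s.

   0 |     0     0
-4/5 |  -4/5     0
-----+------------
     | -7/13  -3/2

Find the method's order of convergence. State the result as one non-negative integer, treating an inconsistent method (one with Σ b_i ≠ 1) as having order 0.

0

b = (-7/13, -3/2)
c = (0, -4/5)
Σ b_i: (-7/13)·1 + (-3/2)·1 = -53/26 ≠ 1 ⇒ order 0.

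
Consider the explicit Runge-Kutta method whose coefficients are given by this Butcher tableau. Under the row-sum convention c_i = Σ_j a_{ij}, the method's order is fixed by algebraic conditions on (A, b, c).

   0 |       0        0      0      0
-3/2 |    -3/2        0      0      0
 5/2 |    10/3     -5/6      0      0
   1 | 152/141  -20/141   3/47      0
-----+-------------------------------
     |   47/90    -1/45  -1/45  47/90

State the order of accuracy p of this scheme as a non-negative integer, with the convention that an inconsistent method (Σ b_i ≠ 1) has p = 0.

b = (47/90, -1/45, -1/45, 47/90)
c = (0, -3/2, 5/2, 1)
Ac = (0, 0, 5/4, 35/94)
Σ b_i: 47/90·1 + (-1/45)·1 + (-1/45)·1 + 47/90·1 = 1 ✓
b·c: (-1/45)·(-3/2) + (-1/45)·5/2 + 47/90·1 = 1/2 ✓
b·c²: (-1/45)·9/4 + (-1/45)·25/4 + 47/90·1 = 1/3 ✓
b·Ac: (-1/45)·5/4 + 47/90·35/94 = 1/6 ✓
b·c³: (-1/45)·(-27/8) + (-1/45)·125/8 + 47/90·1 = 1/4 ✓
b·(c∘Ac): (-1/45)·25/8 + 47/90·35/94 = 1/8 ✓
b·Ac²: (-1/45)·(-15/8) + 47/90·15/188 = 1/12 ✓
b·A²c: 47/90·15/188 = 1/24 ✓; 4 stages ⇒ order 4.

4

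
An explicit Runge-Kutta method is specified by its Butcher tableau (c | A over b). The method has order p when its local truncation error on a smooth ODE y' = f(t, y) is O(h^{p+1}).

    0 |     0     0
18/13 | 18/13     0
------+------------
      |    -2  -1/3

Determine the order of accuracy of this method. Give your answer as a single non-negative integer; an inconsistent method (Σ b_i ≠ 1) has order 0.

0

b = (-2, -1/3)
c = (0, 18/13)
Σ b_i: (-2)·1 + (-1/3)·1 = -7/3 ≠ 1 ⇒ order 0.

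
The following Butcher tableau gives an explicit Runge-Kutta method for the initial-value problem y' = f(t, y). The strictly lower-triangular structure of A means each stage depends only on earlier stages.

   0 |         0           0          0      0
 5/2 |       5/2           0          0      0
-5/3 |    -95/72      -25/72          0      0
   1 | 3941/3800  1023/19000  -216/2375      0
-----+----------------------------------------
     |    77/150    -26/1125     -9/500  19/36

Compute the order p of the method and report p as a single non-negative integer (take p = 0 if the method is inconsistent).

b = (77/150, -26/1125, -9/500, 19/36)
c = (0, 5/2, -5/3, 1)
Ac = (0, 0, -125/144, 87/304)
Σ b_i: 77/150·1 + (-26/1125)·1 + (-9/500)·1 + 19/36·1 = 1 ✓
b·c: (-26/1125)·5/2 + (-9/500)·(-5/3) + 19/36·1 = 1/2 ✓
b·c²: (-26/1125)·25/4 + (-9/500)·25/9 + 19/36·1 = 1/3 ✓
b·Ac: (-9/500)·(-125/144) + 19/36·87/304 = 1/6 ✓
b·c³: (-26/1125)·125/8 + (-9/500)·(-125/27) + 19/36·1 = 1/4 ✓
b·(c∘Ac): (-9/500)·625/432 + 19/36·87/304 = 1/8 ✓
b·Ac²: (-9/500)·(-625/288) + 19/36·51/608 = 1/12 ✓
b·A²c: 19/36·3/38 = 1/24 ✓; 4 stages ⇒ order 4.

4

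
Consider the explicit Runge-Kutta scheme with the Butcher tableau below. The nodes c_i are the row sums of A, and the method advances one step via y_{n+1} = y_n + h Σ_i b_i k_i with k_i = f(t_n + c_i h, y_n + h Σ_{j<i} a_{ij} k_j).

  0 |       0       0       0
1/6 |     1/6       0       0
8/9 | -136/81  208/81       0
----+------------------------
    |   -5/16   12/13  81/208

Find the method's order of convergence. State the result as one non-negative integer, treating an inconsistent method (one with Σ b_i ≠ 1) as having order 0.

3

b = (-5/16, 12/13, 81/208)
c = (0, 1/6, 8/9)
Ac = (0, 0, 104/243)
Σ b_i: (-5/16)·1 + 12/13·1 + 81/208·1 = 1 ✓
b·c: 12/13·1/6 + 81/208·8/9 = 1/2 ✓
b·c²: 12/13·1/36 + 81/208·64/81 = 1/3 ✓
b·Ac: 81/208·104/243 = 1/6 ✓; 3 stages ⇒ order 3.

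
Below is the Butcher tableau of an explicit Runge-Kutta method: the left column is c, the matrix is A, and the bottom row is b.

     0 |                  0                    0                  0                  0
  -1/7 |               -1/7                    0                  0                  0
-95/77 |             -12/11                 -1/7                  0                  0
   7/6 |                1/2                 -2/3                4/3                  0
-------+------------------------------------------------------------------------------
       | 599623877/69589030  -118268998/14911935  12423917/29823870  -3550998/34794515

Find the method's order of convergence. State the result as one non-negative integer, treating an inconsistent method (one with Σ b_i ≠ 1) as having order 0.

b = (599623877/69589030, -118268998/14911935, 12423917/29823870, -3550998/34794515)
c = (0, -1/7, -95/77, 7/6)
Ac = (0, 0, 1/49, -358/231)
Σ b_i: 599623877/69589030·1 + (-118268998/14911935)·1 + 12423917/29823870·1 + (-3550998/34794515)·1 = 1 ✓
b·c: (-118268998/14911935)·(-1/7) + 12423917/29823870·(-95/77) + (-3550998/34794515)·7/6 = 1/2 ✓
b·c²: (-118268998/14911935)·1/49 + 12423917/29823870·9025/5929 + (-3550998/34794515)·49/36 = 1/3 ✓
b·Ac: 12423917/29823870·1/49 + (-3550998/34794515)·(-358/231) = 1/6 ✓
b·c³: (-118268998/14911935)·(-1/343) + 12423917/29823870·(-857375/456533) + (-3550998/34794515)·343/216 = -17771455973/19290079116 ≠ 1/4 ⇒ order 3.
b·(c∘Ac): 12423917/29823870·(-95/3773) + (-3550998/34794515)·(-179/99) = 593442329/3409862470 ≠ 1/8
b·Ac²: 12423917/29823870·(-1/343) + (-3550998/34794515)·35858/17787 = -665367965/3215013186 ≠ 1/12
b·A²c: (-3550998/34794515)·4/147 = -4734664/1704931235 ≠ 1/24

3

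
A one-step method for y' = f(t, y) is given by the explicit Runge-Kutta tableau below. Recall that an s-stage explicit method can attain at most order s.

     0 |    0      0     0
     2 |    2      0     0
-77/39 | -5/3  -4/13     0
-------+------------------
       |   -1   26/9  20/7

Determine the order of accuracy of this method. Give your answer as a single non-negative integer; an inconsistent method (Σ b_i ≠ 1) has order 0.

0

b = (-1, 26/9, 20/7)
c = (0, 2, -77/39)
Ac = (0, 0, -8/13)
Σ b_i: (-1)·1 + 26/9·1 + 20/7·1 = 299/63 ≠ 1 ⇒ order 0.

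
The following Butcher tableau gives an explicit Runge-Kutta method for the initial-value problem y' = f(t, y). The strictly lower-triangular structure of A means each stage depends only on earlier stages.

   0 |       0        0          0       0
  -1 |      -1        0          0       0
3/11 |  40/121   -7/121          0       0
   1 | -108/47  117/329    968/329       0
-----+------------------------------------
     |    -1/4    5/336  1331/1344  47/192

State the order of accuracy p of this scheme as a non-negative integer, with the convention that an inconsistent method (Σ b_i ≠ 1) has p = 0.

b = (-1/4, 5/336, 1331/1344, 47/192)
c = (0, -1, 3/11, 1)
Ac = (0, 0, 7/121, 21/47)
Σ b_i: (-1/4)·1 + 5/336·1 + 1331/1344·1 + 47/192·1 = 1 ✓
b·c: 5/336·(-1) + 1331/1344·3/11 + 47/192·1 = 1/2 ✓
b·c²: 5/336·1 + 1331/1344·9/121 + 47/192·1 = 1/3 ✓
b·Ac: 1331/1344·7/121 + 47/192·21/47 = 1/6 ✓
b·c³: 5/336·(-1) + 1331/1344·27/1331 + 47/192·1 = 1/4 ✓
b·(c∘Ac): 1331/1344·21/1331 + 47/192·21/47 = 1/8 ✓
b·Ac²: 1331/1344·(-7/121) + 47/192·27/47 = 1/12 ✓
b·A²c: 47/192·8/47 = 1/24 ✓; 4 stages ⇒ order 4.

4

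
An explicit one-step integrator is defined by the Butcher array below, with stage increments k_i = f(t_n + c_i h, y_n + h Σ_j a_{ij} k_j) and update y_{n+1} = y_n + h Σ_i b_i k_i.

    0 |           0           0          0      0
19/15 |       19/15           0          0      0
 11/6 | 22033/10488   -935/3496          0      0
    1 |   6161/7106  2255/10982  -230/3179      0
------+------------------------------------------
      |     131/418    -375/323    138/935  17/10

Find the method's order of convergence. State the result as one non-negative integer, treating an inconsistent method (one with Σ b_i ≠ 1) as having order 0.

b = (131/418, -375/323, 138/935, 17/10)
c = (0, 19/15, 11/6, 1)
Ac = (0, 0, -187/552, 13/102)
Σ b_i: 131/418·1 + (-375/323)·1 + 138/935·1 + 17/10·1 = 1 ✓
b·c: (-375/323)·19/15 + 138/935·11/6 + 17/10·1 = 1/2 ✓
b·c²: (-375/323)·361/225 + 138/935·121/36 + 17/10·1 = 1/3 ✓
b·Ac: 138/935·(-187/552) + 17/10·13/102 = 1/6 ✓
b·c³: (-375/323)·6859/3375 + 138/935·1331/216 + 17/10·1 = 1/4 ✓
b·(c∘Ac): 138/935·(-2057/3312) + 17/10·13/102 = 1/8 ✓
b·Ac²: 138/935·(-3553/8280) + 17/10·22/255 = 1/12 ✓
b·A²c: 17/10·5/204 = 1/24 ✓; 4 stages ⇒ order 4.

4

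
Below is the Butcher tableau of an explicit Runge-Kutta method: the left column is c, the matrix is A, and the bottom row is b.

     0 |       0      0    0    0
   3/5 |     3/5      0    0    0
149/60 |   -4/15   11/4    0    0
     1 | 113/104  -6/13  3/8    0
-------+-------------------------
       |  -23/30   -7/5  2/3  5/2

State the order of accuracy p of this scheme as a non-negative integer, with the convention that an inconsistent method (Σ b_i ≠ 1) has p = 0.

1

b = (-23/30, -7/5, 2/3, 5/2)
c = (0, 3/5, 149/60, 1)
Ac = (0, 0, 33/20, 1361/2080)
Σ b_i: (-23/30)·1 + (-7/5)·1 + 2/3·1 + 5/2·1 = 1 ✓
b·c: (-7/5)·3/5 + 2/3·149/60 + 5/2·1 = 746/225 ≠ 1/2 ⇒ order 1.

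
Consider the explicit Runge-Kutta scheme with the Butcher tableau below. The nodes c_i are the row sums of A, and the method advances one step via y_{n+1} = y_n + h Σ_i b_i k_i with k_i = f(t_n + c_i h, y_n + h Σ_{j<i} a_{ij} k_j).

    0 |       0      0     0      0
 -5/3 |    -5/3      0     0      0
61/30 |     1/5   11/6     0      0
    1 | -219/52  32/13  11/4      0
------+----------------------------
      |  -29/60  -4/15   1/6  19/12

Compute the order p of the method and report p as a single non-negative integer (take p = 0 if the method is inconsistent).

1

b = (-29/60, -4/15, 1/6, 19/12)
c = (0, -5/3, 61/30, 1)
Ac = (0, 0, -55/18, 2323/1560)
Σ b_i: (-29/60)·1 + (-4/15)·1 + 1/6·1 + 19/12·1 = 1 ✓
b·c: (-4/15)·(-5/3) + 1/6·61/30 + 19/12·1 = 71/30 ≠ 1/2 ⇒ order 1.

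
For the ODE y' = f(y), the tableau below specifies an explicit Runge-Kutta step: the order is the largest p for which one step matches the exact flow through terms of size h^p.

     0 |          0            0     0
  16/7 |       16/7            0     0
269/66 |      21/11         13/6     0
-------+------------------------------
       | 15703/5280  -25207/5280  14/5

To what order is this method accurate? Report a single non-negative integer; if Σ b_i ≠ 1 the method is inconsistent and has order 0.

2

b = (15703/5280, -25207/5280, 14/5)
c = (0, 16/7, 269/66)
Ac = (0, 0, 104/21)
Σ b_i: 15703/5280·1 + (-25207/5280)·1 + 14/5·1 = 1 ✓
b·c: (-25207/5280)·16/7 + 14/5·269/66 = 1/2 ✓
b·c²: (-25207/5280)·256/49 + 14/5·72361/4356 = 1644361/76230 ≠ 1/3 ⇒ order 2.
b·Ac: 14/5·104/21 = 208/15 ≠ 1/6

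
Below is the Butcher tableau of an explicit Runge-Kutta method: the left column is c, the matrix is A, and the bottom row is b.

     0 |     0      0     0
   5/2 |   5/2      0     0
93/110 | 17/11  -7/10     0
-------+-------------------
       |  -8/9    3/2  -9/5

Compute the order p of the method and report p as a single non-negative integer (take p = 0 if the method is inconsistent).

0

b = (-8/9, 3/2, -9/5)
c = (0, 5/2, 93/110)
Ac = (0, 0, -7/4)
Σ b_i: (-8/9)·1 + 3/2·1 + (-9/5)·1 = -107/90 ≠ 1 ⇒ order 0.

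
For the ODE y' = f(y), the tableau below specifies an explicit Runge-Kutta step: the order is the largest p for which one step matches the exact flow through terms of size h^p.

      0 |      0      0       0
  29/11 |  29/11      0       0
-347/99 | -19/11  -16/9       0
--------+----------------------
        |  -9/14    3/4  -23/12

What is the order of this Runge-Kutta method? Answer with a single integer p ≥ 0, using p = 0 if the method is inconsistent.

b = (-9/14, 3/4, -23/12)
c = (0, 29/11, -347/99)
Ac = (0, 0, -464/99)
Σ b_i: (-9/14)·1 + 3/4·1 + (-23/12)·1 = -38/21 ≠ 1 ⇒ order 0.

0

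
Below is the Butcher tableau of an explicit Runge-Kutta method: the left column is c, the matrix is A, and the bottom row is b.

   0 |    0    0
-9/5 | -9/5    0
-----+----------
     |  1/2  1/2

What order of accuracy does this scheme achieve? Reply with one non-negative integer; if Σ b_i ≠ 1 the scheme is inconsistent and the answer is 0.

1

b = (1/2, 1/2)
c = (0, -9/5)
Σ b_i: 1/2·1 + 1/2·1 = 1 ✓
b·c: 1/2·(-9/5) = -9/10 ≠ 1/2 ⇒ order 1.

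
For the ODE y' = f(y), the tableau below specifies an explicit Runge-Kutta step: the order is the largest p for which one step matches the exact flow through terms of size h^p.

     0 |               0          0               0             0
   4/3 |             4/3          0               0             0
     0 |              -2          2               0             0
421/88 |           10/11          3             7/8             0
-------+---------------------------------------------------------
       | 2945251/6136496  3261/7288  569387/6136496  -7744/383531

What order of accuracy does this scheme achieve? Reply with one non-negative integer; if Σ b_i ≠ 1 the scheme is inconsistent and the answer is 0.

b = (2945251/6136496, 3261/7288, 569387/6136496, -7744/383531)
c = (0, 4/3, 0, 421/88)
Ac = (0, 0, 8/3, 4)
Σ b_i: 2945251/6136496·1 + 3261/7288·1 + 569387/6136496·1 + (-7744/383531)·1 = 1 ✓
b·c: 3261/7288·4/3 + (-7744/383531)·421/88 = 1/2 ✓
b·c²: 3261/7288·16/9 + (-7744/383531)·177241/7744 = 1/3 ✓
b·Ac: 569387/6136496·8/3 + (-7744/383531)·4 = 1/6 ✓
b·c³: 3261/7288·64/27 + (-7744/383531)·74618461/681472 = -911/792 ≠ 1/4 ⇒ order 3.
b·(c∘Ac): (-7744/383531)·421/22 = -352/911 ≠ 1/8
b·Ac²: 569387/6136496·32/9 + (-7744/383531)·16/3 = 2/9 ≠ 1/12
b·A²c: (-7744/383531)·7/3 = -54208/1150593 ≠ 1/24

3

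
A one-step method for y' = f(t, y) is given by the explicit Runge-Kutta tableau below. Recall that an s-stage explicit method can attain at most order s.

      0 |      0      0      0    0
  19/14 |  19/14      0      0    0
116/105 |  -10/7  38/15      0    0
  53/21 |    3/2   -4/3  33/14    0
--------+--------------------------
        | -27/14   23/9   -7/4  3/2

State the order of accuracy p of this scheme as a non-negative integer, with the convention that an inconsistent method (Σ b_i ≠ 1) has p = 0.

0

b = (-27/14, 23/9, -7/4, 3/2)
c = (0, 19/14, 116/105, 53/21)
Ac = (0, 0, 361/105, 584/735)
Σ b_i: (-27/14)·1 + 23/9·1 + (-7/4)·1 + 3/2·1 = 95/252 ≠ 1 ⇒ order 0.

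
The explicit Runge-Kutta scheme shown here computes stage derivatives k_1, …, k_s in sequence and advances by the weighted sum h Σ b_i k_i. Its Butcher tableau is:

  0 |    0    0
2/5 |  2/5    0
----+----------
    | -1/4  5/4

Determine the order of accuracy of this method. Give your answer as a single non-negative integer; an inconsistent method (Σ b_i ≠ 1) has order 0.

b = (-1/4, 5/4)
c = (0, 2/5)
Σ b_i: (-1/4)·1 + 5/4·1 = 1 ✓
b·c: 5/4·2/5 = 1/2 ✓; 2 stages ⇒ order 2.

2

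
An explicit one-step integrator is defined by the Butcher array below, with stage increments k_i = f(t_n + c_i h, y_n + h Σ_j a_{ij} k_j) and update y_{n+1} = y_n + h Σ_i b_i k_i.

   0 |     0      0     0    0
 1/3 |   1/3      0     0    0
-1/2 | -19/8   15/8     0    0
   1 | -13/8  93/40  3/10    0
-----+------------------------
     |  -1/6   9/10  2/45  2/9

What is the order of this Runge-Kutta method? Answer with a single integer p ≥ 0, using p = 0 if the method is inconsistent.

b = (-1/6, 9/10, 2/45, 2/9)
c = (0, 1/3, -1/2, 1)
Ac = (0, 0, 5/8, 5/8)
Σ b_i: (-1/6)·1 + 9/10·1 + 2/45·1 + 2/9·1 = 1 ✓
b·c: 9/10·1/3 + 2/45·(-1/2) + 2/9·1 = 1/2 ✓
b·c²: 9/10·1/9 + 2/45·1/4 + 2/9·1 = 1/3 ✓
b·Ac: 2/45·5/8 + 2/9·5/8 = 1/6 ✓
b·c³: 9/10·1/27 + 2/45·(-1/8) + 2/9·1 = 1/4 ✓
b·(c∘Ac): 2/45·(-5/16) + 2/9·5/8 = 1/8 ✓
b·Ac²: 2/45·5/24 + 2/9·1/3 = 1/12 ✓
b·A²c: 2/9·3/16 = 1/24 ✓; 4 stages ⇒ order 4.

4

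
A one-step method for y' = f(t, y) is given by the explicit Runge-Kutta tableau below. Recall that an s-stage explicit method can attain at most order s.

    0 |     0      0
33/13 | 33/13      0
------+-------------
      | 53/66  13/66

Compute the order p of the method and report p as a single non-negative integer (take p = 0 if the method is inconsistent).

2

b = (53/66, 13/66)
c = (0, 33/13)
Σ b_i: 53/66·1 + 13/66·1 = 1 ✓
b·c: 13/66·33/13 = 1/2 ✓; 2 stages ⇒ order 2.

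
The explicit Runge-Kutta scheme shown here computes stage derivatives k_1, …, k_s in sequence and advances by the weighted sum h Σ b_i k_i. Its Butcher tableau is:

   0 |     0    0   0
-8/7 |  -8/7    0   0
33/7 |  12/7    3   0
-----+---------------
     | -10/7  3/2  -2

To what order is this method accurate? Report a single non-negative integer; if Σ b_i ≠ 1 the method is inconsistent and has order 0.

b = (-10/7, 3/2, -2)
c = (0, -8/7, 33/7)
Ac = (0, 0, -24/7)
Σ b_i: (-10/7)·1 + 3/2·1 + (-2)·1 = -27/14 ≠ 1 ⇒ order 0.

0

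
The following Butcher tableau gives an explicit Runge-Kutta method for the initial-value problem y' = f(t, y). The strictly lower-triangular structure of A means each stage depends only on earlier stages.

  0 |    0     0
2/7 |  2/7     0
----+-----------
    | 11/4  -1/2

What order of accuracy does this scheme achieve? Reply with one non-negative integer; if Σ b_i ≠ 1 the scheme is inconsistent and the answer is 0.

0

b = (11/4, -1/2)
c = (0, 2/7)
Σ b_i: 11/4·1 + (-1/2)·1 = 9/4 ≠ 1 ⇒ order 0.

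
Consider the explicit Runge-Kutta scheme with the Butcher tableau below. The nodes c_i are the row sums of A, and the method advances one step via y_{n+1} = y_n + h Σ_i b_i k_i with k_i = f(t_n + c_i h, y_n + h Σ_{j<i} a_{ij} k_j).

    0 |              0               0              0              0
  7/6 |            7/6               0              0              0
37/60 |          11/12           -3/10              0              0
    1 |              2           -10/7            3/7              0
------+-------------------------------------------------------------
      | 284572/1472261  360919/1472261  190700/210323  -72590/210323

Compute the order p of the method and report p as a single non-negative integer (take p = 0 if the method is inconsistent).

3

b = (284572/1472261, 360919/1472261, 190700/210323, -72590/210323)
c = (0, 7/6, 37/60, 1)
Ac = (0, 0, -7/20, -589/420)
Σ b_i: 284572/1472261·1 + 360919/1472261·1 + 190700/210323·1 + (-72590/210323)·1 = 1 ✓
b·c: 360919/1472261·7/6 + 190700/210323·37/60 + (-72590/210323)·1 = 1/2 ✓
b·c²: 360919/1472261·49/36 + 190700/210323·1369/3600 + (-72590/210323)·1 = 1/3 ✓
b·Ac: 190700/210323·(-7/20) + (-72590/210323)·(-589/420) = 1/6 ✓
b·c³: 360919/1472261·343/216 + 190700/210323·50653/216000 + (-72590/210323)·1 = 38883727/151432560 ≠ 1/4 ⇒ order 3.
b·(c∘Ac): 190700/210323·(-259/1200) + (-72590/210323)·(-589/420) = 727673/2523876 ≠ 1/8
b·Ac²: 190700/210323·(-49/120) + (-72590/210323)·(-44893/25200) = 18521141/75716280 ≠ 1/12
b·A²c: (-72590/210323)·(-3/20) = 21777/420646 ≠ 1/24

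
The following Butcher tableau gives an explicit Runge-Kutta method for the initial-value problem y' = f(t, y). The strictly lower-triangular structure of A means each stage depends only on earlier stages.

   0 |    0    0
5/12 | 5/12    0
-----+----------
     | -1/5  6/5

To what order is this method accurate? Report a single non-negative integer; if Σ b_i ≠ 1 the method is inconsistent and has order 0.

2

b = (-1/5, 6/5)
c = (0, 5/12)
Σ b_i: (-1/5)·1 + 6/5·1 = 1 ✓
b·c: 6/5·5/12 = 1/2 ✓; 2 stages ⇒ order 2.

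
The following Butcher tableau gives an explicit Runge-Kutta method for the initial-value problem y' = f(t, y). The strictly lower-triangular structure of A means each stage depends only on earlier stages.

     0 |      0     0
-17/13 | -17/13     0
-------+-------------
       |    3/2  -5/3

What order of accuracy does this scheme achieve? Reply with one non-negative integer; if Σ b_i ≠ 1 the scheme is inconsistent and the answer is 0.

0

b = (3/2, -5/3)
c = (0, -17/13)
Σ b_i: 3/2·1 + (-5/3)·1 = -1/6 ≠ 1 ⇒ order 0.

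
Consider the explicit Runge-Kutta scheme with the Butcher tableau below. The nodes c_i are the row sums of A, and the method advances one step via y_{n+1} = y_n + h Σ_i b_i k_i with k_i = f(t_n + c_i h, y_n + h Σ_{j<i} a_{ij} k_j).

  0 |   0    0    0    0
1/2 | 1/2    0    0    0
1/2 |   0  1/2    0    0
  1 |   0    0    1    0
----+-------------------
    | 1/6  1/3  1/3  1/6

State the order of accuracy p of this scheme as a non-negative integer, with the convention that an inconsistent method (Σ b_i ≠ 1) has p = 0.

4

b = (1/6, 1/3, 1/3, 1/6)
c = (0, 1/2, 1/2, 1)
Ac = (0, 0, 1/4, 1/2)
Σ b_i: 1/6·1 + 1/3·1 + 1/3·1 + 1/6·1 = 1 ✓
b·c: 1/3·1/2 + 1/3·1/2 + 1/6·1 = 1/2 ✓
b·c²: 1/3·1/4 + 1/3·1/4 + 1/6·1 = 1/3 ✓
b·Ac: 1/3·1/4 + 1/6·1/2 = 1/6 ✓
b·c³: 1/3·1/8 + 1/3·1/8 + 1/6·1 = 1/4 ✓
b·(c∘Ac): 1/3·1/8 + 1/6·1/2 = 1/8 ✓
b·Ac²: 1/3·1/8 + 1/6·1/4 = 1/12 ✓
b·A²c: 1/6·1/4 = 1/24 ✓; 4 stages ⇒ order 4.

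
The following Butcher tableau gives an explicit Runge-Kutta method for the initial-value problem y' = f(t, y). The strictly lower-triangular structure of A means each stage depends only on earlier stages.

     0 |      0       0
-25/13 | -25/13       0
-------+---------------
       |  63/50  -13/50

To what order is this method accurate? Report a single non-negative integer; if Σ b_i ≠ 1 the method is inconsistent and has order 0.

2

b = (63/50, -13/50)
c = (0, -25/13)
Σ b_i: 63/50·1 + (-13/50)·1 = 1 ✓
b·c: (-13/50)·(-25/13) = 1/2 ✓; 2 stages ⇒ order 2.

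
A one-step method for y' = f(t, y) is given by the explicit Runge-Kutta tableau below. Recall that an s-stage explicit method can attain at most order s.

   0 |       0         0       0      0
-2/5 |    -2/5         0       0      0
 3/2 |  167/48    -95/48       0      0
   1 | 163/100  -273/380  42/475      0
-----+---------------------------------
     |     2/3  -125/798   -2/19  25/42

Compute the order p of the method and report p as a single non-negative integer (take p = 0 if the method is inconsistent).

b = (2/3, -125/798, -2/19, 25/42)
c = (0, -2/5, 3/2, 1)
Ac = (0, 0, 19/24, 21/50)
Σ b_i: 2/3·1 + (-125/798)·1 + (-2/19)·1 + 25/42·1 = 1 ✓
b·c: (-125/798)·(-2/5) + (-2/19)·3/2 + 25/42·1 = 1/2 ✓
b·c²: (-125/798)·4/25 + (-2/19)·9/4 + 25/42·1 = 1/3 ✓
b·Ac: (-2/19)·19/24 + 25/42·21/50 = 1/6 ✓
b·c³: (-125/798)·(-8/125) + (-2/19)·27/8 + 25/42·1 = 1/4 ✓
b·(c∘Ac): (-2/19)·19/16 + 25/42·21/50 = 1/8 ✓
b·Ac²: (-2/19)·(-19/60) + 25/42·21/250 = 1/12 ✓
b·A²c: 25/42·7/100 = 1/24 ✓; 4 stages ⇒ order 4.

4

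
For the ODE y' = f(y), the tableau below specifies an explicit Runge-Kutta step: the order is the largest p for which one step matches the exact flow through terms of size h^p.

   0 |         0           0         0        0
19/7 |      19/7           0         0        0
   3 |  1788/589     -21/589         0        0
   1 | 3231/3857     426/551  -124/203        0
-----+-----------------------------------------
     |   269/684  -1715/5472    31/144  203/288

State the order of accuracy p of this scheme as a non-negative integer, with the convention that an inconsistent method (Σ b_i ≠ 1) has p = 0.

b = (269/684, -1715/5472, 31/144, 203/288)
c = (0, 19/7, 3, 1)
Ac = (0, 0, -3/31, 54/203)
Σ b_i: 269/684·1 + (-1715/5472)·1 + 31/144·1 + 203/288·1 = 1 ✓
b·c: (-1715/5472)·19/7 + 31/144·3 + 203/288·1 = 1/2 ✓
b·c²: (-1715/5472)·361/49 + 31/144·9 + 203/288·1 = 1/3 ✓
b·Ac: 31/144·(-3/31) + 203/288·54/203 = 1/6 ✓
b·c³: (-1715/5472)·6859/343 + 31/144·27 + 203/288·1 = 1/4 ✓
b·(c∘Ac): 31/144·(-9/31) + 203/288·54/203 = 1/8 ✓
b·Ac²: 31/144·(-57/217) + 203/288·282/1421 = 1/12 ✓
b·A²c: 203/288·12/203 = 1/24 ✓; 4 stages ⇒ order 4.

4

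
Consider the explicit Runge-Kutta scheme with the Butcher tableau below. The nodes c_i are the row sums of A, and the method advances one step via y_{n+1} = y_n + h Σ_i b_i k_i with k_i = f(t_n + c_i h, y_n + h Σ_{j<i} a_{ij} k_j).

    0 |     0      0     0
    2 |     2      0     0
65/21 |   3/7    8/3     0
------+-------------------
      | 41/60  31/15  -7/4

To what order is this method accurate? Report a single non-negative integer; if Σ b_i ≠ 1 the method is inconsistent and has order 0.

b = (41/60, 31/15, -7/4)
c = (0, 2, 65/21)
Ac = (0, 0, 16/3)
Σ b_i: 41/60·1 + 31/15·1 + (-7/4)·1 = 1 ✓
b·c: 31/15·2 + (-7/4)·65/21 = -77/60 ≠ 1/2 ⇒ order 1.

1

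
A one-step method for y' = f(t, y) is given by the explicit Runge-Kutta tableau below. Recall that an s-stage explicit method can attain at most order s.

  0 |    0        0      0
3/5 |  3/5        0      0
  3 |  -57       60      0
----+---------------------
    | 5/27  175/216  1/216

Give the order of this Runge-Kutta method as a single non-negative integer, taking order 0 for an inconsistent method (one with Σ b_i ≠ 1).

b = (5/27, 175/216, 1/216)
c = (0, 3/5, 3)
Ac = (0, 0, 36)
Σ b_i: 5/27·1 + 175/216·1 + 1/216·1 = 1 ✓
b·c: 175/216·3/5 + 1/216·3 = 1/2 ✓
b·c²: 175/216·9/25 + 1/216·9 = 1/3 ✓
b·Ac: 1/216·36 = 1/6 ✓; 3 stages ⇒ order 3.

3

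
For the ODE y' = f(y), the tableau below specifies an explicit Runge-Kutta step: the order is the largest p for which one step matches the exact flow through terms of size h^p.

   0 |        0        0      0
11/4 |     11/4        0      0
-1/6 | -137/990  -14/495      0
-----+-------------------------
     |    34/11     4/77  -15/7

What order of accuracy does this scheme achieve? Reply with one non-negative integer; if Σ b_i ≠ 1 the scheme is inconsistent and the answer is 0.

b = (34/11, 4/77, -15/7)
c = (0, 11/4, -1/6)
Ac = (0, 0, -7/90)
Σ b_i: 34/11·1 + 4/77·1 + (-15/7)·1 = 1 ✓
b·c: 4/77·11/4 + (-15/7)·(-1/6) = 1/2 ✓
b·c²: 4/77·121/16 + (-15/7)·1/36 = 1/3 ✓
b·Ac: (-15/7)·(-7/90) = 1/6 ✓; 3 stages ⇒ order 3.

3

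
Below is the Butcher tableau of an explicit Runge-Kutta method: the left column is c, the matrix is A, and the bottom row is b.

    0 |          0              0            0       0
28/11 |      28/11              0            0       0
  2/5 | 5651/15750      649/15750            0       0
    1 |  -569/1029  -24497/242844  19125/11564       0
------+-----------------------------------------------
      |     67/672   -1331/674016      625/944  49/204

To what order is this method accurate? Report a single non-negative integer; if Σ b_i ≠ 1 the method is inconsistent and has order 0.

4

b = (67/672, -1331/674016, 625/944, 49/204)
c = (0, 28/11, 2/5, 1)
Ac = (0, 0, 118/1125, 17/42)
Σ b_i: 67/672·1 + (-1331/674016)·1 + 625/944·1 + 49/204·1 = 1 ✓
b·c: (-1331/674016)·28/11 + 625/944·2/5 + 49/204·1 = 1/2 ✓
b·c²: (-1331/674016)·784/121 + 625/944·4/25 + 49/204·1 = 1/3 ✓
b·Ac: 625/944·118/1125 + 49/204·17/42 = 1/6 ✓
b·c³: (-1331/674016)·21952/1331 + 625/944·8/125 + 49/204·1 = 1/4 ✓
b·(c∘Ac): 625/944·236/5625 + 49/204·17/42 = 1/8 ✓
b·Ac²: 625/944·3304/12375 + 49/204·(-629/1617) = 1/12 ✓
b·A²c: 49/204·17/98 = 1/24 ✓; 4 stages ⇒ order 4.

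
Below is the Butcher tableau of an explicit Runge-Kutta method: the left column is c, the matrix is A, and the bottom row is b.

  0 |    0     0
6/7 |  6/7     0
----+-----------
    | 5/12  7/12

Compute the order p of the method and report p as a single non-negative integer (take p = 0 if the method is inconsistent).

2

b = (5/12, 7/12)
c = (0, 6/7)
Σ b_i: 5/12·1 + 7/12·1 = 1 ✓
b·c: 7/12·6/7 = 1/2 ✓; 2 stages ⇒ order 2.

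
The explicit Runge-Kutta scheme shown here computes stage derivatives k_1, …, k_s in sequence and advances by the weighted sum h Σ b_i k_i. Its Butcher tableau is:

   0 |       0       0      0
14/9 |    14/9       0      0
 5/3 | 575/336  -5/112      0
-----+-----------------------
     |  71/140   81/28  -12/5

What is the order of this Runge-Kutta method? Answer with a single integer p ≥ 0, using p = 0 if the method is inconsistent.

b = (71/140, 81/28, -12/5)
c = (0, 14/9, 5/3)
Ac = (0, 0, -5/72)
Σ b_i: 71/140·1 + 81/28·1 + (-12/5)·1 = 1 ✓
b·c: 81/28·14/9 + (-12/5)·5/3 = 1/2 ✓
b·c²: 81/28·196/81 + (-12/5)·25/9 = 1/3 ✓
b·Ac: (-12/5)·(-5/72) = 1/6 ✓; 3 stages ⇒ order 3.

3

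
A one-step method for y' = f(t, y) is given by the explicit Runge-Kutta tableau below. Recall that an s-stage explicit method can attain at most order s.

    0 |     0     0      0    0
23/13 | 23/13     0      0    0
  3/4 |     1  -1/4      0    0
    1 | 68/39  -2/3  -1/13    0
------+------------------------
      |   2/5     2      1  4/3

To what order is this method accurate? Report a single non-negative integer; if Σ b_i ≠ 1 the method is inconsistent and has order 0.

0

b = (2/5, 2, 1, 4/3)
c = (0, 23/13, 3/4, 1)
Ac = (0, 0, -23/52, -193/156)
Σ b_i: 2/5·1 + 2·1 + 1·1 + 4/3·1 = 71/15 ≠ 1 ⇒ order 0.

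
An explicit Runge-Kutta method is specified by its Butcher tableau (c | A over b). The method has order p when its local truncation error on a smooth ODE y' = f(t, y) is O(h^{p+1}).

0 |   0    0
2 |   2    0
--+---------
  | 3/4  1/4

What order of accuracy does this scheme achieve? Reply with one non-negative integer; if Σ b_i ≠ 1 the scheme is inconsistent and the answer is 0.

2

b = (3/4, 1/4)
c = (0, 2)
Σ b_i: 3/4·1 + 1/4·1 = 1 ✓
b·c: 1/4·2 = 1/2 ✓; 2 stages ⇒ order 2.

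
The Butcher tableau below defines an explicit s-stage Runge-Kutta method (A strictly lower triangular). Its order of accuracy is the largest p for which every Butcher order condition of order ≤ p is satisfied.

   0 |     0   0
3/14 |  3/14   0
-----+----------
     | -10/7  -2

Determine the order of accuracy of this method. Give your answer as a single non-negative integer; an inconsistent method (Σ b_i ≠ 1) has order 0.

b = (-10/7, -2)
c = (0, 3/14)
Σ b_i: (-10/7)·1 + (-2)·1 = -24/7 ≠ 1 ⇒ order 0.

0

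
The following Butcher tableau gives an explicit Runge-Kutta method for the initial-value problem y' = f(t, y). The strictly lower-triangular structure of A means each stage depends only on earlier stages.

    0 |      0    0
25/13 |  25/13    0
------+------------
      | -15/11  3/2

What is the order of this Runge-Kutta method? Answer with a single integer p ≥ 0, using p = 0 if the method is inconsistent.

b = (-15/11, 3/2)
c = (0, 25/13)
Σ b_i: (-15/11)·1 + 3/2·1 = 3/22 ≠ 1 ⇒ order 0.

0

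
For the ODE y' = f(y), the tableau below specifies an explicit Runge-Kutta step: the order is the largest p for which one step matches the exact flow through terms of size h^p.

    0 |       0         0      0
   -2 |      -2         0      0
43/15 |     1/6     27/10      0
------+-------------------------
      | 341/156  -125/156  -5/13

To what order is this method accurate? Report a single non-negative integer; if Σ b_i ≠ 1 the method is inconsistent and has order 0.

b = (341/156, -125/156, -5/13)
c = (0, -2, 43/15)
Ac = (0, 0, -27/5)
Σ b_i: 341/156·1 + (-125/156)·1 + (-5/13)·1 = 1 ✓
b·c: (-125/156)·(-2) + (-5/13)·43/15 = 1/2 ✓
b·c²: (-125/156)·4 + (-5/13)·1849/225 = -3724/585 ≠ 1/3 ⇒ order 2.
b·Ac: (-5/13)·(-27/5) = 27/13 ≠ 1/6

2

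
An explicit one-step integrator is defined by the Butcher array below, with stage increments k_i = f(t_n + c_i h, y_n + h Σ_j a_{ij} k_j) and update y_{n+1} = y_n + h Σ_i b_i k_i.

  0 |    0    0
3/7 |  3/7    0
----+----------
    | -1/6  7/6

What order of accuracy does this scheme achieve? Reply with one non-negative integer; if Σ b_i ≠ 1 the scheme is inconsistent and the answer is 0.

b = (-1/6, 7/6)
c = (0, 3/7)
Σ b_i: (-1/6)·1 + 7/6·1 = 1 ✓
b·c: 7/6·3/7 = 1/2 ✓; 2 stages ⇒ order 2.

2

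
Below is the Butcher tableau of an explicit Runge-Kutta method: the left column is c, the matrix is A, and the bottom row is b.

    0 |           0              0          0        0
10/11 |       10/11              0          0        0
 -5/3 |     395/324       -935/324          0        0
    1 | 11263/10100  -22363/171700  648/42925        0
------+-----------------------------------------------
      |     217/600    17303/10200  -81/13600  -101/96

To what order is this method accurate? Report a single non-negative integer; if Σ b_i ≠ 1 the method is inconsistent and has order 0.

4

b = (217/600, 17303/10200, -81/13600, -101/96)
c = (0, 10/11, -5/3, 1)
Ac = (0, 0, -425/162, -29/202)
Σ b_i: 217/600·1 + 17303/10200·1 + (-81/13600)·1 + (-101/96)·1 = 1 ✓
b·c: 17303/10200·10/11 + (-81/13600)·(-5/3) + (-101/96)·1 = 1/2 ✓
b·c²: 17303/10200·100/121 + (-81/13600)·25/9 + (-101/96)·1 = 1/3 ✓
b·Ac: (-81/13600)·(-425/162) + (-101/96)·(-29/202) = 1/6 ✓
b·c³: 17303/10200·1000/1331 + (-81/13600)·(-125/27) + (-101/96)·1 = 1/4 ✓
b·(c∘Ac): (-81/13600)·2125/486 + (-101/96)·(-29/202) = 1/8 ✓
b·Ac²: (-81/13600)·(-2125/891) + (-101/96)·(-73/1111) = 1/12 ✓
b·A²c: (-101/96)·(-4/101) = 1/24 ✓; 4 stages ⇒ order 4.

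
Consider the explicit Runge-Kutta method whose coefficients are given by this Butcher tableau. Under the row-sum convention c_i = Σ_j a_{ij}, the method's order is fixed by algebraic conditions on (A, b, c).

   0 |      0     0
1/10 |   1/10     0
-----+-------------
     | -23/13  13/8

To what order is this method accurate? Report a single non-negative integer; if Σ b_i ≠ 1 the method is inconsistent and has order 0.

b = (-23/13, 13/8)
c = (0, 1/10)
Σ b_i: (-23/13)·1 + 13/8·1 = -15/104 ≠ 1 ⇒ order 0.

0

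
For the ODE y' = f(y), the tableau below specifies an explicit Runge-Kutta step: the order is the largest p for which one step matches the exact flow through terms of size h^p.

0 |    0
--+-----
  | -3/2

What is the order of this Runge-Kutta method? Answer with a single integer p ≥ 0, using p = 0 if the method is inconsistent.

0

b = (-3/2)
c = (0)
Σ b_i: (-3/2)·1 = -3/2 ≠ 1 ⇒ order 0.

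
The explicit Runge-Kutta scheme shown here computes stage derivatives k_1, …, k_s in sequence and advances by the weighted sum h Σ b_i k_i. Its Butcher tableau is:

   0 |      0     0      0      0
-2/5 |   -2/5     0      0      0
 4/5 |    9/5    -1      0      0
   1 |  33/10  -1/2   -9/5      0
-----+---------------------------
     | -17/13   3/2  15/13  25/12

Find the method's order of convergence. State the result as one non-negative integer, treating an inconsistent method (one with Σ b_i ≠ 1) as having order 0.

b = (-17/13, 3/2, 15/13, 25/12)
c = (0, -2/5, 4/5, 1)
Ac = (0, 0, 2/5, -31/25)
Σ b_i: (-17/13)·1 + 3/2·1 + 15/13·1 + 25/12·1 = 535/156 ≠ 1 ⇒ order 0.

0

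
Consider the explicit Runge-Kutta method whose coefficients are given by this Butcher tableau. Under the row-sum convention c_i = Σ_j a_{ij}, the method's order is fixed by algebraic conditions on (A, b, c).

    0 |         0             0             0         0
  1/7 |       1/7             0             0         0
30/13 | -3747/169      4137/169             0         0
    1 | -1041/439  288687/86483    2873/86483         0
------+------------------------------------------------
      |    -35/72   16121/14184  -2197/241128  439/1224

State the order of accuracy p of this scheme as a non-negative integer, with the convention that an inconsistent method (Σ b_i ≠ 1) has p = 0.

b = (-35/72, 16121/14184, -2197/241128, 439/1224)
c = (0, 1/7, 30/13, 1)
Ac = (0, 0, 591/169, 243/439)
Σ b_i: (-35/72)·1 + 16121/14184·1 + (-2197/241128)·1 + 439/1224·1 = 1 ✓
b·c: 16121/14184·1/7 + (-2197/241128)·30/13 + 439/1224·1 = 1/2 ✓
b·c²: 16121/14184·1/49 + (-2197/241128)·900/169 + 439/1224·1 = 1/3 ✓
b·Ac: (-2197/241128)·591/169 + 439/1224·243/439 = 1/6 ✓
b·c³: 16121/14184·1/343 + (-2197/241128)·27000/2197 + 439/1224·1 = 1/4 ✓
b·(c∘Ac): (-2197/241128)·17730/2197 + 439/1224·243/439 = 1/8 ✓
b·Ac²: (-2197/241128)·591/1183 + 439/1224·753/3073 = 1/12 ✓
b·A²c: 439/1224·51/439 = 1/24 ✓; 4 stages ⇒ order 4.

4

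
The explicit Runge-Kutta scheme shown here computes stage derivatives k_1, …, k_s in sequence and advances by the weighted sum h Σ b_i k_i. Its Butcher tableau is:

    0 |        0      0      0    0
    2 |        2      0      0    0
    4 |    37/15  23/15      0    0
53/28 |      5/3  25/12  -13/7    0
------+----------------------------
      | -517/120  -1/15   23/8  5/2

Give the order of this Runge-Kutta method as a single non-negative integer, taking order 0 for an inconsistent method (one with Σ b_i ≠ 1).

b = (-517/120, -1/15, 23/8, 5/2)
c = (0, 2, 4, 53/28)
Ac = (0, 0, 46/15, -137/42)
Σ b_i: (-517/120)·1 + (-1/15)·1 + 23/8·1 + 5/2·1 = 1 ✓
b·c: (-1/15)·2 + 23/8·4 + 5/2·53/28 = 13523/840 ≠ 1/2 ⇒ order 1.

1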